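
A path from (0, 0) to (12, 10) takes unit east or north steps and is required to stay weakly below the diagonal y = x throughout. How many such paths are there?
Number of paths = 149226

By the reflection principle (André's argument), the number of monotone paths to (12, 10) with n ≤ m that never go above y = x is C(22, 12) − C(22, 13) = 646646 − 497420 = 149226.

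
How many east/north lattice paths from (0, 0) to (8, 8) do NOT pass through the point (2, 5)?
Number of paths = 11106

Total paths from (0, 0) to (8, 8): C(16, 8) = 12870. Paths through (2, 5): (paths (0, 0) → (2, 5)) × (paths (2, 5) → (8, 8)) = C(7, 2) · C(9, 6) = 21 · 84 = 1764. Avoidance count = 12870 − 1764 = 11106.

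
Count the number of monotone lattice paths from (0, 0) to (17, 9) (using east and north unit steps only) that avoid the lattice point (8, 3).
Number of paths = 2298725

Total paths from (0, 0) to (17, 9): C(26, 17) = 3124550. Paths through (8, 3): (paths (0, 0) → (8, 3)) × (paths (8, 3) → (17, 9)) = C(11, 8) · C(15, 9) = 165 · 5005 = 825825. Avoidance count = 3124550 − 825825 = 2298725.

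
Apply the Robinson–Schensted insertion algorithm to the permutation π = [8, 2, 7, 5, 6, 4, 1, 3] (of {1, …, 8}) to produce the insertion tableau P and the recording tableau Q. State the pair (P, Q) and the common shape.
P = [1, 3, 6] / [2, 4] / [5] / [7] / [8];  Q = [1, 3, 5] / [2, 8] / [4] / [6] / [7];  common shape = (3, 2, 1, 1, 1)

Row-insert the values π_1, π_2, … into P one at a time, bumping the leftmost entry strictly greater than the inserted value down to the next row. The recording tableau Q records, in position (i, j), the step at which that cell was added to P.
  Insert 8 (step 1): P = [8];  Q = [1]
  Insert 2 (step 2): P = [2] / [8];  Q = [1] / [2]
  Insert 7 (step 3): P = [2, 7] / [8];  Q = [1, 3] / [2]
  Insert 5 (step 4): P = [2, 5] / [7] / [8];  Q = [1, 3] / [2] / [4]
  Insert 6 (step 5): P = [2, 5, 6] / [7] / [8];  Q = [1, 3, 5] / [2] / [4]
  Insert 4 (step 6): P = [2, 4, 6] / [5] / [7] / [8];  Q = [1, 3, 5] / [2] / [4] / [6]
  Insert 1 (step 7): P = [1, 4, 6] / [2] / [5] / [7] / [8];  Q = [1, 3, 5] / [2] / [4] / [6] / [7]
  Insert 3 (step 8): P = [1, 3, 6] / [2, 4] / [5] / [7] / [8];  Q = [1, 3, 5] / [2, 8] / [4] / [6] / [7]
Final shape: (3, 2, 1, 1, 1).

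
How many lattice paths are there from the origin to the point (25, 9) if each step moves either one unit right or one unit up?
Number of paths = 52451256

A monotone lattice path from (0, 0) to (25, 9) consists of 25 east steps and 9 north steps in some order, so it is determined by which 25 of the 34 steps are east. The count is C(34, 25) = 52451256.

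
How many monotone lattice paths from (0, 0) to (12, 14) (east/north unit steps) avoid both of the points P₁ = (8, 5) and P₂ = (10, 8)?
Number of paths = 7872631

Inclusion–exclusion. Total paths: C(26, 12) = 9657700. Through P₁: C(13, 8)·C(13, 4) = 920205. Through P₂: C(18, 10)·C(8, 2) = 1225224. Since P₁ is strictly southwest of P₂, a monotone path through both must visit P₁ then P₂; paths through both = C(13, 8)·C(5, 2)·C(8, 2) = 360360. Avoid both = 9657700 − 920205 − 1225224 + 360360 = 7872631.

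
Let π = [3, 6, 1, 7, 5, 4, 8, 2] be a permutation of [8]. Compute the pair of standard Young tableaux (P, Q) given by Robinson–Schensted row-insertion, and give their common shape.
P = [1, 2, 7, 8] / [3, 4] / [5] / [6];  Q = [1, 2, 4, 7] / [3, 5] / [6] / [8];  common shape = (4, 2, 1, 1)

Row-insert the values π_1, π_2, … into P one at a time, bumping the leftmost entry strictly greater than the inserted value down to the next row. The recording tableau Q records, in position (i, j), the step at which that cell was added to P.
  Insert 3 (step 1): P = [3];  Q = [1]
  Insert 6 (step 2): P = [3, 6];  Q = [1, 2]
  Insert 1 (step 3): P = [1, 6] / [3];  Q = [1, 2] / [3]
  Insert 7 (step 4): P = [1, 6, 7] / [3];  Q = [1, 2, 4] / [3]
  Insert 5 (step 5): P = [1, 5, 7] / [3, 6];  Q = [1, 2, 4] / [3, 5]
  Insert 4 (step 6): P = [1, 4, 7] / [3, 5] / [6];  Q = [1, 2, 4] / [3, 5] / [6]
  Insert 8 (step 7): P = [1, 4, 7, 8] / [3, 5] / [6];  Q = [1, 2, 4, 7] / [3, 5] / [6]
  Insert 2 (step 8): P = [1, 2, 7, 8] / [3, 4] / [5] / [6];  Q = [1, 2, 4, 7] / [3, 5] / [6] / [8]
Final shape: (4, 2, 1, 1).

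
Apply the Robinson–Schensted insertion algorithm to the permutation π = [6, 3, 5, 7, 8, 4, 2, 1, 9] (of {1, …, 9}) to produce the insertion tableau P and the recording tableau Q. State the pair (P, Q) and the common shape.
P = [1, 4, 7, 8, 9] / [2] / [3] / [5] / [6];  Q = [1, 3, 4, 5, 9] / [2] / [6] / [7] / [8];  common shape = (5, 1, 1, 1, 1)

Row-insert the values π_1, π_2, … into P one at a time, bumping the leftmost entry strictly greater than the inserted value down to the next row. The recording tableau Q records, in position (i, j), the step at which that cell was added to P.
  Insert 6 (step 1): P = [6];  Q = [1]
  Insert 3 (step 2): P = [3] / [6];  Q = [1] / [2]
  Insert 5 (step 3): P = [3, 5] / [6];  Q = [1, 3] / [2]
  Insert 7 (step 4): P = [3, 5, 7] / [6];  Q = [1, 3, 4] / [2]
  Insert 8 (step 5): P = [3, 5, 7, 8] / [6];  Q = [1, 3, 4, 5] / [2]
  Insert 4 (step 6): P = [3, 4, 7, 8] / [5] / [6];  Q = [1, 3, 4, 5] / [2] / [6]
  Insert 2 (step 7): P = [2, 4, 7, 8] / [3] / [5] / [6];  Q = [1, 3, 4, 5] / [2] / [6] / [7]
  Insert 1 (step 8): P = [1, 4, 7, 8] / [2] / [3] / [5] / [6];  Q = [1, 3, 4, 5] / [2] / [6] / [7] / [8]
  Insert 9 (step 9): P = [1, 4, 7, 8, 9] / [2] / [3] / [5] / [6];  Q = [1, 3, 4, 5, 9] / [2] / [6] / [7] / [8]
Final shape: (5, 1, 1, 1, 1).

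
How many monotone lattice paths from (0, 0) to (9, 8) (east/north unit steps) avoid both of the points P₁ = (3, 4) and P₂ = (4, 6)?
Number of paths = 14755

Inclusion–exclusion. Total paths: C(17, 9) = 24310. Through P₁: C(7, 3)·C(10, 6) = 7350. Through P₂: C(10, 4)·C(7, 5) = 4410. Since P₁ is strictly southwest of P₂, a monotone path through both must visit P₁ then P₂; paths through both = C(7, 3)·C(3, 1)·C(7, 5) = 2205. Avoid both = 24310 − 7350 − 4410 + 2205 = 14755.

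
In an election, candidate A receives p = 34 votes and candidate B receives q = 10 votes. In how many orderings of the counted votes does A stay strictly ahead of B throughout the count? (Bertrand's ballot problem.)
Strict-lead orderings = 1353412788

Total orderings of the 44 votes with 34 for A: C(44, 34) = 2481256778. By the Bertrand ballot formula (Cycle Lemma / reflection principle), the number of orderings in which A is strictly ahead of B throughout is (p − q)/(p + q) · C(p + q, p) = (34 − 10)/(34 + 10) · 2481256778 = 1353412788.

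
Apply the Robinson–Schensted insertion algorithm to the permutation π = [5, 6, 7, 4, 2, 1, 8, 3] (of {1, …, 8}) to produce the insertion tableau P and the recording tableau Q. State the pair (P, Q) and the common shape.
P = [1, 3, 7, 8] / [2, 6] / [4] / [5];  Q = [1, 2, 3, 7] / [4, 8] / [5] / [6];  common shape = (4, 2, 1, 1)

Row-insert the values π_1, π_2, … into P one at a time, bumping the leftmost entry strictly greater than the inserted value down to the next row. The recording tableau Q records, in position (i, j), the step at which that cell was added to P.
  Insert 5 (step 1): P = [5];  Q = [1]
  Insert 6 (step 2): P = [5, 6];  Q = [1, 2]
  Insert 7 (step 3): P = [5, 6, 7];  Q = [1, 2, 3]
  Insert 4 (step 4): P = [4, 6, 7] / [5];  Q = [1, 2, 3] / [4]
  Insert 2 (step 5): P = [2, 6, 7] / [4] / [5];  Q = [1, 2, 3] / [4] / [5]
  Insert 1 (step 6): P = [1, 6, 7] / [2] / [4] / [5];  Q = [1, 2, 3] / [4] / [5] / [6]
  Insert 8 (step 7): P = [1, 6, 7, 8] / [2] / [4] / [5];  Q = [1, 2, 3, 7] / [4] / [5] / [6]
  Insert 3 (step 8): P = [1, 3, 7, 8] / [2, 6] / [4] / [5];  Q = [1, 2, 3, 7] / [4, 8] / [5] / [6]
Final shape: (4, 2, 1, 1).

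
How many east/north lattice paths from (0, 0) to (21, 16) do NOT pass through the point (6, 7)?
Number of paths = 10632097806

Total paths from (0, 0) to (21, 16): C(37, 21) = 12875774670. Paths through (6, 7): (paths (0, 0) → (6, 7)) × (paths (6, 7) → (21, 16)) = C(13, 6) · C(24, 15) = 1716 · 1307504 = 2243676864. Avoidance count = 12875774670 − 2243676864 = 10632097806.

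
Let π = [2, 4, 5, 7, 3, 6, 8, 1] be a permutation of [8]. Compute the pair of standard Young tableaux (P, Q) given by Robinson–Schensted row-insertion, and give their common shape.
P = [1, 3, 5, 6, 8] / [2, 7] / [4];  Q = [1, 2, 3, 4, 7] / [5, 6] / [8];  common shape = (5, 2, 1)

Row-insert the values π_1, π_2, … into P one at a time, bumping the leftmost entry strictly greater than the inserted value down to the next row. The recording tableau Q records, in position (i, j), the step at which that cell was added to P.
  Insert 2 (step 1): P = [2];  Q = [1]
  Insert 4 (step 2): P = [2, 4];  Q = [1, 2]
  Insert 5 (step 3): P = [2, 4, 5];  Q = [1, 2, 3]
  Insert 7 (step 4): P = [2, 4, 5, 7];  Q = [1, 2, 3, 4]
  Insert 3 (step 5): P = [2, 3, 5, 7] / [4];  Q = [1, 2, 3, 4] / [5]
  Insert 6 (step 6): P = [2, 3, 5, 6] / [4, 7];  Q = [1, 2, 3, 4] / [5, 6]
  Insert 8 (step 7): P = [2, 3, 5, 6, 8] / [4, 7];  Q = [1, 2, 3, 4, 7] / [5, 6]
  Insert 1 (step 8): P = [1, 3, 5, 6, 8] / [2, 7] / [4];  Q = [1, 2, 3, 4, 7] / [5, 6] / [8]
Final shape: (5, 2, 1).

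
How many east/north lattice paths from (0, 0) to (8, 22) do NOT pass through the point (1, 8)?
Number of paths = 4806405

Total paths from (0, 0) to (8, 22): C(30, 8) = 5852925. Paths through (1, 8): (paths (0, 0) → (1, 8)) × (paths (1, 8) → (8, 22)) = C(9, 1) · C(21, 7) = 9 · 116280 = 1046520. Avoidance count = 5852925 − 1046520 = 4806405.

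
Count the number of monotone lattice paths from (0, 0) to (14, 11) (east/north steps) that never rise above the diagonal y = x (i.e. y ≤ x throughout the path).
Number of paths = 1188640

By the reflection principle (André's argument), the number of monotone paths to (14, 11) with n ≤ m that never go above y = x is C(25, 14) − C(25, 15) = 4457400 − 3268760 = 1188640.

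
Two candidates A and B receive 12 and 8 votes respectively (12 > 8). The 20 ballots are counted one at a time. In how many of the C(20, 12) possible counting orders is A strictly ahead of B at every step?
Strict-lead orderings = 25194

Total orderings of the 20 votes with 12 for A: C(20, 12) = 125970. By the Bertrand ballot formula (Cycle Lemma / reflection principle), the number of orderings in which A is strictly ahead of B throughout is (p − q)/(p + q) · C(p + q, p) = (12 − 8)/(12 + 8) · 125970 = 25194.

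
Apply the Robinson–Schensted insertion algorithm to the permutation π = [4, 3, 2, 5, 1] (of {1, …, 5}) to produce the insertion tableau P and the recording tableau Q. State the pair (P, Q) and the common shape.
P = [1, 5] / [2] / [3] / [4];  Q = [1, 4] / [2] / [3] / [5];  common shape = (2, 1, 1, 1)

Row-insert the values π_1, π_2, … into P one at a time, bumping the leftmost entry strictly greater than the inserted value down to the next row. The recording tableau Q records, in position (i, j), the step at which that cell was added to P.
  Insert 4 (step 1): P = [4];  Q = [1]
  Insert 3 (step 2): P = [3] / [4];  Q = [1] / [2]
  Insert 2 (step 3): P = [2] / [3] / [4];  Q = [1] / [2] / [3]
  Insert 5 (step 4): P = [2, 5] / [3] / [4];  Q = [1, 4] / [2] / [3]
  Insert 1 (step 5): P = [1, 5] / [2] / [3] / [4];  Q = [1, 4] / [2] / [3] / [5]
Final shape: (2, 1, 1, 1).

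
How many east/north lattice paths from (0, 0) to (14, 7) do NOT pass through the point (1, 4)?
Number of paths = 113480

Total paths from (0, 0) to (14, 7): C(21, 14) = 116280. Paths through (1, 4): (paths (0, 0) → (1, 4)) × (paths (1, 4) → (14, 7)) = C(5, 1) · C(16, 13) = 5 · 560 = 2800. Avoidance count = 116280 − 2800 = 113480.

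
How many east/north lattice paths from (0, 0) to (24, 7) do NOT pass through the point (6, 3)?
Number of paths = 2015115

Total paths from (0, 0) to (24, 7): C(31, 24) = 2629575. Paths through (6, 3): (paths (0, 0) → (6, 3)) × (paths (6, 3) → (24, 7)) = C(9, 6) · C(22, 18) = 84 · 7315 = 614460. Avoidance count = 2629575 − 614460 = 2015115.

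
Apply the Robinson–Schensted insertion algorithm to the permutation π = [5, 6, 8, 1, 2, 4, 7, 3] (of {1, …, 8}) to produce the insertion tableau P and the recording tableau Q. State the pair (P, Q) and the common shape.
P = [1, 2, 3, 7] / [4, 6, 8] / [5];  Q = [1, 2, 3, 7] / [4, 5, 6] / [8];  common shape = (4, 3, 1)

Row-insert the values π_1, π_2, … into P one at a time, bumping the leftmost entry strictly greater than the inserted value down to the next row. The recording tableau Q records, in position (i, j), the step at which that cell was added to P.
  Insert 5 (step 1): P = [5];  Q = [1]
  Insert 6 (step 2): P = [5, 6];  Q = [1, 2]
  Insert 8 (step 3): P = [5, 6, 8];  Q = [1, 2, 3]
  Insert 1 (step 4): P = [1, 6, 8] / [5];  Q = [1, 2, 3] / [4]
  Insert 2 (step 5): P = [1, 2, 8] / [5, 6];  Q = [1, 2, 3] / [4, 5]
  Insert 4 (step 6): P = [1, 2, 4] / [5, 6, 8];  Q = [1, 2, 3] / [4, 5, 6]
  Insert 7 (step 7): P = [1, 2, 4, 7] / [5, 6, 8];  Q = [1, 2, 3, 7] / [4, 5, 6]
  Insert 3 (step 8): P = [1, 2, 3, 7] / [4, 6, 8] / [5];  Q = [1, 2, 3, 7] / [4, 5, 6] / [8]
Final shape: (4, 3, 1).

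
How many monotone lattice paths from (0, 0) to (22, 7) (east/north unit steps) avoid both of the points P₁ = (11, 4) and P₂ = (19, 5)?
Number of paths = 761730

Inclusion–exclusion. Total paths: C(29, 22) = 1560780. Through P₁: C(15, 11)·C(14, 11) = 496860. Through P₂: C(24, 19)·C(5, 3) = 425040. Since P₁ is strictly southwest of P₂, a monotone path through both must visit P₁ then P₂; paths through both = C(15, 11)·C(9, 8)·C(5, 3) = 122850. Avoid both = 1560780 − 496860 − 425040 + 122850 = 761730.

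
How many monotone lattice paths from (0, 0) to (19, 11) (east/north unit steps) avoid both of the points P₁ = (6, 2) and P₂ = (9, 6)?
Number of paths = 28612465

Inclusion–exclusion. Total paths: C(30, 19) = 54627300. Through P₁: C(8, 6)·C(22, 13) = 13927760. Through P₂: C(15, 9)·C(15, 10) = 15030015. Since P₁ is strictly southwest of P₂, a monotone path through both must visit P₁ then P₂; paths through both = C(8, 6)·C(7, 3)·C(15, 10) = 2942940. Avoid both = 54627300 − 13927760 − 15030015 + 2942940 = 28612465.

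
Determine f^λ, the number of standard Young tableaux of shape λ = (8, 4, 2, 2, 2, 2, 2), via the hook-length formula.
# SYT of shape (8, 4, 2, 2, 2, 2, 2) = 492445800

Hook-length formula: f^λ = n! / Π hook(c), product over all cells c of the Young diagram. For λ = (8, 4, 2, 2, 2, 2, 2), n = 22 boxes. Hook lengths by row (left-to-right, top-to-bottom): [14, 13, 7, 6, 4, 3, 2, 1]; [9, 8, 2, 1]; [6, 5]; [5, 4]; [4, 3]; [3, 2]; [2, 1]. Product of hooks = 2282486169600. So f^λ = 22! / 2282486169600 = 1124000727777607680000 / 2282486169600 = 492445800.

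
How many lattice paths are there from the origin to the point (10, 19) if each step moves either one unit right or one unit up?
Number of paths = 20030010

A monotone lattice path from (0, 0) to (10, 19) consists of 10 east steps and 19 north steps in some order, so it is determined by which 10 of the 29 steps are east. The count is C(29, 10) = 20030010.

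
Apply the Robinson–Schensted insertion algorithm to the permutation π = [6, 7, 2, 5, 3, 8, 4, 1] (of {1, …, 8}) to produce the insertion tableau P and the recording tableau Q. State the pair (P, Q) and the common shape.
P = [1, 3, 4] / [2, 7, 8] / [5] / [6];  Q = [1, 2, 6] / [3, 4, 7] / [5] / [8];  common shape = (3, 3, 1, 1)

Row-insert the values π_1, π_2, … into P one at a time, bumping the leftmost entry strictly greater than the inserted value down to the next row. The recording tableau Q records, in position (i, j), the step at which that cell was added to P.
  Insert 6 (step 1): P = [6];  Q = [1]
  Insert 7 (step 2): P = [6, 7];  Q = [1, 2]
  Insert 2 (step 3): P = [2, 7] / [6];  Q = [1, 2] / [3]
  Insert 5 (step 4): P = [2, 5] / [6, 7];  Q = [1, 2] / [3, 4]
  Insert 3 (step 5): P = [2, 3] / [5, 7] / [6];  Q = [1, 2] / [3, 4] / [5]
  Insert 8 (step 6): P = [2, 3, 8] / [5, 7] / [6];  Q = [1, 2, 6] / [3, 4] / [5]
  Insert 4 (step 7): P = [2, 3, 4] / [5, 7, 8] / [6];  Q = [1, 2, 6] / [3, 4, 7] / [5]
  Insert 1 (step 8): P = [1, 3, 4] / [2, 7, 8] / [5] / [6];  Q = [1, 2, 6] / [3, 4, 7] / [5] / [8]
Final shape: (3, 3, 1, 1).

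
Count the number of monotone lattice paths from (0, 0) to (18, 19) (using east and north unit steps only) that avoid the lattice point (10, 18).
Number of paths = 17554523910

Total paths from (0, 0) to (18, 19): C(37, 18) = 17672631900. Paths through (10, 18): (paths (0, 0) → (10, 18)) × (paths (10, 18) → (18, 19)) = C(28, 10) · C(9, 8) = 13123110 · 9 = 118107990. Avoidance count = 17672631900 − 118107990 = 17554523910.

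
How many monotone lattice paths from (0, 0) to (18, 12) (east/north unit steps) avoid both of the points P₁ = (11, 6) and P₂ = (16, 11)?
Number of paths = 35498580

Inclusion–exclusion. Total paths: C(30, 18) = 86493225. Through P₁: C(17, 11)·C(13, 7) = 21237216. Through P₂: C(27, 16)·C(3, 2) = 39113685. Since P₁ is strictly southwest of P₂, a monotone path through both must visit P₁ then P₂; paths through both = C(17, 11)·C(10, 5)·C(3, 2) = 9356256. Avoid both = 86493225 − 21237216 − 39113685 + 9356256 = 35498580.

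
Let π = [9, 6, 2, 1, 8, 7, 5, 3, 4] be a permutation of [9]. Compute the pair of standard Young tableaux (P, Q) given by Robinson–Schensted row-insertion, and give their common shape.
P = [1, 3, 4] / [2, 5] / [6, 7] / [8] / [9];  Q = [1, 5, 9] / [2, 6] / [3, 7] / [4] / [8];  common shape = (3, 2, 2, 1, 1)

Row-insert the values π_1, π_2, … into P one at a time, bumping the leftmost entry strictly greater than the inserted value down to the next row. The recording tableau Q records, in position (i, j), the step at which that cell was added to P.
  Insert 9 (step 1): P = [9];  Q = [1]
  Insert 6 (step 2): P = [6] / [9];  Q = [1] / [2]
  Insert 2 (step 3): P = [2] / [6] / [9];  Q = [1] / [2] / [3]
  Insert 1 (step 4): P = [1] / [2] / [6] / [9];  Q = [1] / [2] / [3] / [4]
  Insert 8 (step 5): P = [1, 8] / [2] / [6] / [9];  Q = [1, 5] / [2] / [3] / [4]
  Insert 7 (step 6): P = [1, 7] / [2, 8] / [6] / [9];  Q = [1, 5] / [2, 6] / [3] / [4]
  Insert 5 (step 7): P = [1, 5] / [2, 7] / [6, 8] / [9];  Q = [1, 5] / [2, 6] / [3, 7] / [4]
  Insert 3 (step 8): P = [1, 3] / [2, 5] / [6, 7] / [8] / [9];  Q = [1, 5] / [2, 6] / [3, 7] / [4] / [8]
  Insert 4 (step 9): P = [1, 3, 4] / [2, 5] / [6, 7] / [8] / [9];  Q = [1, 5, 9] / [2, 6] / [3, 7] / [4] / [8]
Final shape: (3, 2, 2, 1, 1).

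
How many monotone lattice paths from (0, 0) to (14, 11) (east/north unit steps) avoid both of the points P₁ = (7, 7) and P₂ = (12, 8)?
Number of paths = 2271060

Inclusion–exclusion. Total paths: C(25, 14) = 4457400. Through P₁: C(14, 7)·C(11, 7) = 1132560. Through P₂: C(20, 12)·C(5, 2) = 1259700. Since P₁ is strictly southwest of P₂, a monotone path through both must visit P₁ then P₂; paths through both = C(14, 7)·C(6, 5)·C(5, 2) = 205920. Avoid both = 4457400 − 1132560 − 1259700 + 205920 = 2271060.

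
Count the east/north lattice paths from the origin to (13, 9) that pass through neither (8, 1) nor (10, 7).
Number of paths = 293877

Inclusion–exclusion. Total paths: C(22, 13) = 497420. Through P₁: C(9, 8)·C(13, 5) = 11583. Through P₂: C(17, 10)·C(5, 3) = 194480. Since P₁ is strictly southwest of P₂, a monotone path through both must visit P₁ then P₂; paths through both = C(9, 8)·C(8, 2)·C(5, 3) = 2520. Avoid both = 497420 − 11583 − 194480 + 2520 = 293877.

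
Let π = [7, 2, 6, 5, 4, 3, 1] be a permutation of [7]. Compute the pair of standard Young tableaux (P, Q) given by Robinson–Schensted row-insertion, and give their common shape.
P = [1, 3] / [2] / [4] / [5] / [6] / [7];  Q = [1, 3] / [2] / [4] / [5] / [6] / [7];  common shape = (2, 1, 1, 1, 1, 1)

Row-insert the values π_1, π_2, … into P one at a time, bumping the leftmost entry strictly greater than the inserted value down to the next row. The recording tableau Q records, in position (i, j), the step at which that cell was added to P.
  Insert 7 (step 1): P = [7];  Q = [1]
  Insert 2 (step 2): P = [2] / [7];  Q = [1] / [2]
  Insert 6 (step 3): P = [2, 6] / [7];  Q = [1, 3] / [2]
  Insert 5 (step 4): P = [2, 5] / [6] / [7];  Q = [1, 3] / [2] / [4]
  Insert 4 (step 5): P = [2, 4] / [5] / [6] / [7];  Q = [1, 3] / [2] / [4] / [5]
  Insert 3 (step 6): P = [2, 3] / [4] / [5] / [6] / [7];  Q = [1, 3] / [2] / [4] / [5] / [6]
  Insert 1 (step 7): P = [1, 3] / [2] / [4] / [5] / [6] / [7];  Q = [1, 3] / [2] / [4] / [5] / [6] / [7]
Final shape: (2, 1, 1, 1, 1, 1).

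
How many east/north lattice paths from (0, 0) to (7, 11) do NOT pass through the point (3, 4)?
Number of paths = 20274

Total paths from (0, 0) to (7, 11): C(18, 7) = 31824. Paths through (3, 4): (paths (0, 0) → (3, 4)) × (paths (3, 4) → (7, 11)) = C(7, 3) · C(11, 4) = 35 · 330 = 11550. Avoidance count = 31824 − 11550 = 20274.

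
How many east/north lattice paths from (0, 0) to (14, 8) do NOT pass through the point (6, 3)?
Number of paths = 211662

Total paths from (0, 0) to (14, 8): C(22, 14) = 319770. Paths through (6, 3): (paths (0, 0) → (6, 3)) × (paths (6, 3) → (14, 8)) = C(9, 6) · C(13, 8) = 84 · 1287 = 108108. Avoidance count = 319770 − 108108 = 211662.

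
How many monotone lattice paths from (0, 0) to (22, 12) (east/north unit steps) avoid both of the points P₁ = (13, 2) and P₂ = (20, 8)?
Number of paths = 494735475

Inclusion–exclusion. Total paths: C(34, 22) = 548354040. Through P₁: C(15, 13)·C(19, 9) = 9699690. Through P₂: C(28, 20)·C(6, 2) = 46621575. Since P₁ is strictly southwest of P₂, a monotone path through both must visit P₁ then P₂; paths through both = C(15, 13)·C(13, 7)·C(6, 2) = 2702700. Avoid both = 548354040 − 9699690 − 46621575 + 2702700 = 494735475.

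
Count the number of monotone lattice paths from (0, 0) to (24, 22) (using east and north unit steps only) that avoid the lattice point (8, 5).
Number of paths = 6388695511380

Total paths from (0, 0) to (24, 22): C(46, 24) = 7890371113950. Paths through (8, 5): (paths (0, 0) → (8, 5)) × (paths (8, 5) → (24, 22)) = C(13, 8) · C(33, 16) = 1287 · 1166803110 = 1501675602570. Avoidance count = 7890371113950 − 1501675602570 = 6388695511380.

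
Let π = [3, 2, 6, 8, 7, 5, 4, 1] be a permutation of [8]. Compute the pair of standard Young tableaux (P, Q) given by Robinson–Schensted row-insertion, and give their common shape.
P = [1, 4, 7] / [2, 5] / [3] / [6] / [8];  Q = [1, 3, 4] / [2, 5] / [6] / [7] / [8];  common shape = (3, 2, 1, 1, 1)

Row-insert the values π_1, π_2, … into P one at a time, bumping the leftmost entry strictly greater than the inserted value down to the next row. The recording tableau Q records, in position (i, j), the step at which that cell was added to P.
  Insert 3 (step 1): P = [3];  Q = [1]
  Insert 2 (step 2): P = [2] / [3];  Q = [1] / [2]
  Insert 6 (step 3): P = [2, 6] / [3];  Q = [1, 3] / [2]
  Insert 8 (step 4): P = [2, 6, 8] / [3];  Q = [1, 3, 4] / [2]
  Insert 7 (step 5): P = [2, 6, 7] / [3, 8];  Q = [1, 3, 4] / [2, 5]
  Insert 5 (step 6): P = [2, 5, 7] / [3, 6] / [8];  Q = [1, 3, 4] / [2, 5] / [6]
  Insert 4 (step 7): P = [2, 4, 7] / [3, 5] / [6] / [8];  Q = [1, 3, 4] / [2, 5] / [6] / [7]
  Insert 1 (step 8): P = [1, 4, 7] / [2, 5] / [3] / [6] / [8];  Q = [1, 3, 4] / [2, 5] / [6] / [7] / [8]
Final shape: (3, 2, 1, 1, 1).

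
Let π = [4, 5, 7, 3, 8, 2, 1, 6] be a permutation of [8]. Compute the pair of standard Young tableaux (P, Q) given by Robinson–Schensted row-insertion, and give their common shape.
P = [1, 5, 6, 8] / [2, 7] / [3] / [4];  Q = [1, 2, 3, 5] / [4, 8] / [6] / [7];  common shape = (4, 2, 1, 1)

Row-insert the values π_1, π_2, … into P one at a time, bumping the leftmost entry strictly greater than the inserted value down to the next row. The recording tableau Q records, in position (i, j), the step at which that cell was added to P.
  Insert 4 (step 1): P = [4];  Q = [1]
  Insert 5 (step 2): P = [4, 5];  Q = [1, 2]
  Insert 7 (step 3): P = [4, 5, 7];  Q = [1, 2, 3]
  Insert 3 (step 4): P = [3, 5, 7] / [4];  Q = [1, 2, 3] / [4]
  Insert 8 (step 5): P = [3, 5, 7, 8] / [4];  Q = [1, 2, 3, 5] / [4]
  Insert 2 (step 6): P = [2, 5, 7, 8] / [3] / [4];  Q = [1, 2, 3, 5] / [4] / [6]
  Insert 1 (step 7): P = [1, 5, 7, 8] / [2] / [3] / [4];  Q = [1, 2, 3, 5] / [4] / [6] / [7]
  Insert 6 (step 8): P = [1, 5, 6, 8] / [2, 7] / [3] / [4];  Q = [1, 2, 3, 5] / [4, 8] / [6] / [7]
Final shape: (4, 2, 1, 1).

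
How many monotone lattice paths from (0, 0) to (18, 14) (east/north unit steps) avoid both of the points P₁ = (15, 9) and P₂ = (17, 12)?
Number of paths = 281752691

Inclusion–exclusion. Total paths: C(32, 18) = 471435600. Through P₁: C(24, 15)·C(8, 3) = 73220224. Through P₂: C(29, 17)·C(3, 1) = 155687805. Since P₁ is strictly southwest of P₂, a monotone path through both must visit P₁ then P₂; paths through both = C(24, 15)·C(5, 2)·C(3, 1) = 39225120. Avoid both = 471435600 − 73220224 − 155687805 + 39225120 = 281752691.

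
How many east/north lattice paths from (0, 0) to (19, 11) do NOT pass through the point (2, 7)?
Number of paths = 54411840

Total paths from (0, 0) to (19, 11): C(30, 19) = 54627300. Paths through (2, 7): (paths (0, 0) → (2, 7)) × (paths (2, 7) → (19, 11)) = C(9, 2) · C(21, 17) = 36 · 5985 = 215460. Avoidance count = 54627300 − 215460 = 54411840.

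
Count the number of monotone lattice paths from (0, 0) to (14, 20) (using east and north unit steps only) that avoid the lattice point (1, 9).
Number of paths = 1367014200

Total paths from (0, 0) to (14, 20): C(34, 14) = 1391975640. Paths through (1, 9): (paths (0, 0) → (1, 9)) × (paths (1, 9) → (14, 20)) = C(10, 1) · C(24, 13) = 10 · 2496144 = 24961440. Avoidance count = 1391975640 − 24961440 = 1367014200.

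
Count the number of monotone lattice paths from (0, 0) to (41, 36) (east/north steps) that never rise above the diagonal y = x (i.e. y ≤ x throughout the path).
Number of paths = 1666686537721857099910

By the reflection principle (André's argument), the number of monotone paths to (41, 36) with n ≤ m that never go above y = x is C(77, 41) − C(77, 42) = 11666805764052999699370 − 10000119226331142599460 = 1666686537721857099910.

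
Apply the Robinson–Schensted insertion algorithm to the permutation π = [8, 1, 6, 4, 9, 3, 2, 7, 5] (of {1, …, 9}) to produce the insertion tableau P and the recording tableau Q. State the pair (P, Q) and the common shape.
P = [1, 2, 5] / [3, 7] / [4, 9] / [6] / [8];  Q = [1, 3, 5] / [2, 8] / [4, 9] / [6] / [7];  common shape = (3, 2, 2, 1, 1)

Row-insert the values π_1, π_2, … into P one at a time, bumping the leftmost entry strictly greater than the inserted value down to the next row. The recording tableau Q records, in position (i, j), the step at which that cell was added to P.
  Insert 8 (step 1): P = [8];  Q = [1]
  Insert 1 (step 2): P = [1] / [8];  Q = [1] / [2]
  Insert 6 (step 3): P = [1, 6] / [8];  Q = [1, 3] / [2]
  Insert 4 (step 4): P = [1, 4] / [6] / [8];  Q = [1, 3] / [2] / [4]
  Insert 9 (step 5): P = [1, 4, 9] / [6] / [8];  Q = [1, 3, 5] / [2] / [4]
  Insert 3 (step 6): P = [1, 3, 9] / [4] / [6] / [8];  Q = [1, 3, 5] / [2] / [4] / [6]
  Insert 2 (step 7): P = [1, 2, 9] / [3] / [4] / [6] / [8];  Q = [1, 3, 5] / [2] / [4] / [6] / [7]
  Insert 7 (step 8): P = [1, 2, 7] / [3, 9] / [4] / [6] / [8];  Q = [1, 3, 5] / [2, 8] / [4] / [6] / [7]
  Insert 5 (step 9): P = [1, 2, 5] / [3, 7] / [4, 9] / [6] / [8];  Q = [1, 3, 5] / [2, 8] / [4, 9] / [6] / [7]
Final shape: (3, 2, 2, 1, 1).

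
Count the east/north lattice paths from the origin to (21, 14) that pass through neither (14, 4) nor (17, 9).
Number of paths = 1888346580

Inclusion–exclusion. Total paths: C(35, 21) = 2319959400. Through P₁: C(18, 14)·C(17, 7) = 59510880. Through P₂: C(26, 17)·C(9, 4) = 393693300. Since P₁ is strictly southwest of P₂, a monotone path through both must visit P₁ then P₂; paths through both = C(18, 14)·C(8, 3)·C(9, 4) = 21591360. Avoid both = 2319959400 − 59510880 − 393693300 + 21591360 = 1888346580.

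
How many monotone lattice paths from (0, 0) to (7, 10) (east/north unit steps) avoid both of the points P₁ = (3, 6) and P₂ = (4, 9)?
Number of paths = 12052

Inclusion–exclusion. Total paths: C(17, 7) = 19448. Through P₁: C(9, 3)·C(8, 4) = 5880. Through P₂: C(13, 4)·C(4, 3) = 2860. Since P₁ is strictly southwest of P₂, a monotone path through both must visit P₁ then P₂; paths through both = C(9, 3)·C(4, 1)·C(4, 3) = 1344. Avoid both = 19448 − 5880 − 2860 + 1344 = 12052.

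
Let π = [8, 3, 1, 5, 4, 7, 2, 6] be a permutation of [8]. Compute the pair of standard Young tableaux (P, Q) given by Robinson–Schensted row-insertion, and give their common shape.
P = [1, 2, 6] / [3, 4, 7] / [5] / [8];  Q = [1, 4, 6] / [2, 5, 8] / [3] / [7];  common shape = (3, 3, 1, 1)

Row-insert the values π_1, π_2, … into P one at a time, bumping the leftmost entry strictly greater than the inserted value down to the next row. The recording tableau Q records, in position (i, j), the step at which that cell was added to P.
  Insert 8 (step 1): P = [8];  Q = [1]
  Insert 3 (step 2): P = [3] / [8];  Q = [1] / [2]
  Insert 1 (step 3): P = [1] / [3] / [8];  Q = [1] / [2] / [3]
  Insert 5 (step 4): P = [1, 5] / [3] / [8];  Q = [1, 4] / [2] / [3]
  Insert 4 (step 5): P = [1, 4] / [3, 5] / [8];  Q = [1, 4] / [2, 5] / [3]
  Insert 7 (step 6): P = [1, 4, 7] / [3, 5] / [8];  Q = [1, 4, 6] / [2, 5] / [3]
  Insert 2 (step 7): P = [1, 2, 7] / [3, 4] / [5] / [8];  Q = [1, 4, 6] / [2, 5] / [3] / [7]
  Insert 6 (step 8): P = [1, 2, 6] / [3, 4, 7] / [5] / [8];  Q = [1, 4, 6] / [2, 5, 8] / [3] / [7]
Final shape: (3, 3, 1, 1).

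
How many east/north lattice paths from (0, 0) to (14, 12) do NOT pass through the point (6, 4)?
Number of paths = 6955000

Total paths from (0, 0) to (14, 12): C(26, 14) = 9657700. Paths through (6, 4): (paths (0, 0) → (6, 4)) × (paths (6, 4) → (14, 12)) = C(10, 6) · C(16, 8) = 210 · 12870 = 2702700. Avoidance count = 9657700 − 2702700 = 6955000.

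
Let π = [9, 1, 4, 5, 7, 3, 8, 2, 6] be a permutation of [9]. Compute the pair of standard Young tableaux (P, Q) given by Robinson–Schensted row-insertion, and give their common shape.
P = [1, 2, 5, 6, 8] / [3, 7] / [4] / [9];  Q = [1, 3, 4, 5, 7] / [2, 9] / [6] / [8];  common shape = (5, 2, 1, 1)

Row-insert the values π_1, π_2, … into P one at a time, bumping the leftmost entry strictly greater than the inserted value down to the next row. The recording tableau Q records, in position (i, j), the step at which that cell was added to P.
  Insert 9 (step 1): P = [9];  Q = [1]
  Insert 1 (step 2): P = [1] / [9];  Q = [1] / [2]
  Insert 4 (step 3): P = [1, 4] / [9];  Q = [1, 3] / [2]
  Insert 5 (step 4): P = [1, 4, 5] / [9];  Q = [1, 3, 4] / [2]
  Insert 7 (step 5): P = [1, 4, 5, 7] / [9];  Q = [1, 3, 4, 5] / [2]
  Insert 3 (step 6): P = [1, 3, 5, 7] / [4] / [9];  Q = [1, 3, 4, 5] / [2] / [6]
  Insert 8 (step 7): P = [1, 3, 5, 7, 8] / [4] / [9];  Q = [1, 3, 4, 5, 7] / [2] / [6]
  Insert 2 (step 8): P = [1, 2, 5, 7, 8] / [3] / [4] / [9];  Q = [1, 3, 4, 5, 7] / [2] / [6] / [8]
  Insert 6 (step 9): P = [1, 2, 5, 6, 8] / [3, 7] / [4] / [9];  Q = [1, 3, 4, 5, 7] / [2, 9] / [6] / [8]
Final shape: (5, 2, 1, 1).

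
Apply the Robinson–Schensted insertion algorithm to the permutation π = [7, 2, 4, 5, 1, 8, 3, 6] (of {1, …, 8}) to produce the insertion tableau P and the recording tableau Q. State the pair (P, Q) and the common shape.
P = [1, 3, 5, 6] / [2, 4, 8] / [7];  Q = [1, 3, 4, 6] / [2, 7, 8] / [5];  common shape = (4, 3, 1)

Row-insert the values π_1, π_2, … into P one at a time, bumping the leftmost entry strictly greater than the inserted value down to the next row. The recording tableau Q records, in position (i, j), the step at which that cell was added to P.
  Insert 7 (step 1): P = [7];  Q = [1]
  Insert 2 (step 2): P = [2] / [7];  Q = [1] / [2]
  Insert 4 (step 3): P = [2, 4] / [7];  Q = [1, 3] / [2]
  Insert 5 (step 4): P = [2, 4, 5] / [7];  Q = [1, 3, 4] / [2]
  Insert 1 (step 5): P = [1, 4, 5] / [2] / [7];  Q = [1, 3, 4] / [2] / [5]
  Insert 8 (step 6): P = [1, 4, 5, 8] / [2] / [7];  Q = [1, 3, 4, 6] / [2] / [5]
  Insert 3 (step 7): P = [1, 3, 5, 8] / [2, 4] / [7];  Q = [1, 3, 4, 6] / [2, 7] / [5]
  Insert 6 (step 8): P = [1, 3, 5, 6] / [2, 4, 8] / [7];  Q = [1, 3, 4, 6] / [2, 7, 8] / [5]
Final shape: (4, 3, 1).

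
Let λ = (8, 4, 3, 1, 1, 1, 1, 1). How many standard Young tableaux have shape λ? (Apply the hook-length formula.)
# SYT of shape (8, 4, 3, 1, 1, 1, 1, 1) = 67897830

Hook-length formula: f^λ = n! / Π hook(c), product over all cells c of the Young diagram. For λ = (8, 4, 3, 1, 1, 1, 1, 1), n = 20 boxes. Hook lengths by row (left-to-right, top-to-bottom): [15, 9, 8, 6, 4, 3, 2, 1]; [10, 4, 3, 1]; [8, 2, 1]; [5]; [4]; [3]; [2]; [1]. Product of hooks = 35831808000. So f^λ = 20! / 35831808000 = 2432902008176640000 / 35831808000 = 67897830.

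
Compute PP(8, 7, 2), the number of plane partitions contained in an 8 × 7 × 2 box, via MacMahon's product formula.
PP(8, 7, 2) = 9202050

Evaluate the triple product over i = 1..8, j = 1..7, k = 1..2. The factors are (2/1) · (3/2) · (3/2) · (4/3) · (4/3) · (5/4) · (5/4) · (6/5) · … (112 factors total). The numerators and denominators telescope so the product is an integer; carrying out the multiplication exactly gives PP(8, 7, 2) = 9202050.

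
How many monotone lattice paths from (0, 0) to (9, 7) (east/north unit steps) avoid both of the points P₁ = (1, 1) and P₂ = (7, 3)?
Number of paths = 4474

Inclusion–exclusion. Total paths: C(16, 9) = 11440. Through P₁: C(2, 1)·C(14, 8) = 6006. Through P₂: C(10, 7)·C(6, 2) = 1800. Since P₁ is strictly southwest of P₂, a monotone path through both must visit P₁ then P₂; paths through both = C(2, 1)·C(8, 6)·C(6, 2) = 840. Avoid both = 11440 − 6006 − 1800 + 840 = 4474.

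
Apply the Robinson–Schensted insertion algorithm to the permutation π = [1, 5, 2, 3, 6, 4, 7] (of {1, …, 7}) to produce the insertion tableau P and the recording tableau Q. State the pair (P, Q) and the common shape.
P = [1, 2, 3, 4, 7] / [5, 6];  Q = [1, 2, 4, 5, 7] / [3, 6];  common shape = (5, 2)

Row-insert the values π_1, π_2, … into P one at a time, bumping the leftmost entry strictly greater than the inserted value down to the next row. The recording tableau Q records, in position (i, j), the step at which that cell was added to P.
  Insert 1 (step 1): P = [1];  Q = [1]
  Insert 5 (step 2): P = [1, 5];  Q = [1, 2]
  Insert 2 (step 3): P = [1, 2] / [5];  Q = [1, 2] / [3]
  Insert 3 (step 4): P = [1, 2, 3] / [5];  Q = [1, 2, 4] / [3]
  Insert 6 (step 5): P = [1, 2, 3, 6] / [5];  Q = [1, 2, 4, 5] / [3]
  Insert 4 (step 6): P = [1, 2, 3, 4] / [5, 6];  Q = [1, 2, 4, 5] / [3, 6]
  Insert 7 (step 7): P = [1, 2, 3, 4, 7] / [5, 6];  Q = [1, 2, 4, 5, 7] / [3, 6]
Final shape: (5, 2).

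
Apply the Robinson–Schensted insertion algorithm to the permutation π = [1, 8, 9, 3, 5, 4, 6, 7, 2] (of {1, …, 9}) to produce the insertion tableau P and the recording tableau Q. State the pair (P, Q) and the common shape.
P = [1, 2, 4, 6, 7] / [3, 9] / [5] / [8];  Q = [1, 2, 3, 7, 8] / [4, 5] / [6] / [9];  common shape = (5, 2, 1, 1)

Row-insert the values π_1, π_2, … into P one at a time, bumping the leftmost entry strictly greater than the inserted value down to the next row. The recording tableau Q records, in position (i, j), the step at which that cell was added to P.
  Insert 1 (step 1): P = [1];  Q = [1]
  Insert 8 (step 2): P = [1, 8];  Q = [1, 2]
  Insert 9 (step 3): P = [1, 8, 9];  Q = [1, 2, 3]
  Insert 3 (step 4): P = [1, 3, 9] / [8];  Q = [1, 2, 3] / [4]
  Insert 5 (step 5): P = [1, 3, 5] / [8, 9];  Q = [1, 2, 3] / [4, 5]
  Insert 4 (step 6): P = [1, 3, 4] / [5, 9] / [8];  Q = [1, 2, 3] / [4, 5] / [6]
  Insert 6 (step 7): P = [1, 3, 4, 6] / [5, 9] / [8];  Q = [1, 2, 3, 7] / [4, 5] / [6]
  Insert 7 (step 8): P = [1, 3, 4, 6, 7] / [5, 9] / [8];  Q = [1, 2, 3, 7, 8] / [4, 5] / [6]
  Insert 2 (step 9): P = [1, 2, 4, 6, 7] / [3, 9] / [5] / [8];  Q = [1, 2, 3, 7, 8] / [4, 5] / [6] / [9]
Final shape: (5, 2, 1, 1).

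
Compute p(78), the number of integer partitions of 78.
p(78) = 12132164

Compute p(n) via the recurrence p(n, m) = p(n, m−1) + p(n−m, m), where p(n, m) counts partitions of n with all parts ≤ m and p(n) = p(n, n). The base cases are p(0, m) = 1 and p(n, 0) = 0 for n > 0. Filling the table yields p(78) = 12132164. (Euler's pentagonal recurrence is an alternative.)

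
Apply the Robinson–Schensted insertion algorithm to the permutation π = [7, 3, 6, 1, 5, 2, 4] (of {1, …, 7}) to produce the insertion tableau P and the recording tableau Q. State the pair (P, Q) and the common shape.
P = [1, 2, 4] / [3, 5] / [6] / [7];  Q = [1, 3, 7] / [2, 5] / [4] / [6];  common shape = (3, 2, 1, 1)

Row-insert the values π_1, π_2, … into P one at a time, bumping the leftmost entry strictly greater than the inserted value down to the next row. The recording tableau Q records, in position (i, j), the step at which that cell was added to P.
  Insert 7 (step 1): P = [7];  Q = [1]
  Insert 3 (step 2): P = [3] / [7];  Q = [1] / [2]
  Insert 6 (step 3): P = [3, 6] / [7];  Q = [1, 3] / [2]
  Insert 1 (step 4): P = [1, 6] / [3] / [7];  Q = [1, 3] / [2] / [4]
  Insert 5 (step 5): P = [1, 5] / [3, 6] / [7];  Q = [1, 3] / [2, 5] / [4]
  Insert 2 (step 6): P = [1, 2] / [3, 5] / [6] / [7];  Q = [1, 3] / [2, 5] / [4] / [6]
  Insert 4 (step 7): P = [1, 2, 4] / [3, 5] / [6] / [7];  Q = [1, 3, 7] / [2, 5] / [4] / [6]
Final shape: (3, 2, 1, 1).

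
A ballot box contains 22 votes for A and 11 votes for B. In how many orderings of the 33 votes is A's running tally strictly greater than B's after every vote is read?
Strict-lead orderings = 64512240

Total orderings of the 33 votes with 22 for A: C(33, 22) = 193536720. By the Bertrand ballot formula (Cycle Lemma / reflection principle), the number of orderings in which A is strictly ahead of B throughout is (p − q)/(p + q) · C(p + q, p) = (22 − 11)/(22 + 11) · 193536720 = 64512240.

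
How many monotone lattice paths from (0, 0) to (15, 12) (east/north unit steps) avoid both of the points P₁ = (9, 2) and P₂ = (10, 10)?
Number of paths = 13073939

Inclusion–exclusion. Total paths: C(27, 15) = 17383860. Through P₁: C(11, 9)·C(16, 6) = 440440. Through P₂: C(20, 10)·C(7, 5) = 3879876. Since P₁ is strictly southwest of P₂, a monotone path through both must visit P₁ then P₂; paths through both = C(11, 9)·C(9, 1)·C(7, 5) = 10395. Avoid both = 17383860 − 440440 − 3879876 + 10395 = 13073939.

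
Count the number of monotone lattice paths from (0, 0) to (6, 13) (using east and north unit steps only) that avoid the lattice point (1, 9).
Number of paths = 25872

Total paths from (0, 0) to (6, 13): C(19, 6) = 27132. Paths through (1, 9): (paths (0, 0) → (1, 9)) × (paths (1, 9) → (6, 13)) = C(10, 1) · C(9, 5) = 10 · 126 = 1260. Avoidance count = 27132 − 1260 = 25872.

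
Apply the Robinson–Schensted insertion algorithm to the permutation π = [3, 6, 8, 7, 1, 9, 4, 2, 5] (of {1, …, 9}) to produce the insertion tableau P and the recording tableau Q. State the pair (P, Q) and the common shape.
P = [1, 2, 5, 9] / [3, 4, 7] / [6] / [8];  Q = [1, 2, 3, 6] / [4, 7, 9] / [5] / [8];  common shape = (4, 3, 1, 1)

Row-insert the values π_1, π_2, … into P one at a time, bumping the leftmost entry strictly greater than the inserted value down to the next row. The recording tableau Q records, in position (i, j), the step at which that cell was added to P.
  Insert 3 (step 1): P = [3];  Q = [1]
  Insert 6 (step 2): P = [3, 6];  Q = [1, 2]
  Insert 8 (step 3): P = [3, 6, 8];  Q = [1, 2, 3]
  Insert 7 (step 4): P = [3, 6, 7] / [8];  Q = [1, 2, 3] / [4]
  Insert 1 (step 5): P = [1, 6, 7] / [3] / [8];  Q = [1, 2, 3] / [4] / [5]
  Insert 9 (step 6): P = [1, 6, 7, 9] / [3] / [8];  Q = [1, 2, 3, 6] / [4] / [5]
  Insert 4 (step 7): P = [1, 4, 7, 9] / [3, 6] / [8];  Q = [1, 2, 3, 6] / [4, 7] / [5]
  Insert 2 (step 8): P = [1, 2, 7, 9] / [3, 4] / [6] / [8];  Q = [1, 2, 3, 6] / [4, 7] / [5] / [8]
  Insert 5 (step 9): P = [1, 2, 5, 9] / [3, 4, 7] / [6] / [8];  Q = [1, 2, 3, 6] / [4, 7, 9] / [5] / [8]
Final shape: (4, 3, 1, 1).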